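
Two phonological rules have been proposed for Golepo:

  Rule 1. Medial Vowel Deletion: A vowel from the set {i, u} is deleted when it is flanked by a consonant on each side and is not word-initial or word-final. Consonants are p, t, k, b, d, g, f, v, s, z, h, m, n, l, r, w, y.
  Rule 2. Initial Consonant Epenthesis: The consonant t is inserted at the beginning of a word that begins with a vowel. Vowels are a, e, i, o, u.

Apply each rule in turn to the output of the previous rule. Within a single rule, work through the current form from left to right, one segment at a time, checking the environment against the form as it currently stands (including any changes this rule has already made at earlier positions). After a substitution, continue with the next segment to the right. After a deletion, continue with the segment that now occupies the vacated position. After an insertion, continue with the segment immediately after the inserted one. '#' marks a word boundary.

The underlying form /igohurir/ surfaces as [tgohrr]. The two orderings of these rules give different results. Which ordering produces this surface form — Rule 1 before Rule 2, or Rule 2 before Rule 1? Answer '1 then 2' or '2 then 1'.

Order 1 then 2:
  1 Medial Vowel Deletion: [igohurir] → [igohrr]
  2 Initial Consonant Epenthesis: [igohrr] → [tigohrr]
  result: [tigohrr]
Order 2 then 1:
  2 Initial Consonant Epenthesis: [igohurir] → [tigohurir]
  1 Medial Vowel Deletion: [tigohurir] → [tgohrr]
  result: [tgohrr]

2 then 1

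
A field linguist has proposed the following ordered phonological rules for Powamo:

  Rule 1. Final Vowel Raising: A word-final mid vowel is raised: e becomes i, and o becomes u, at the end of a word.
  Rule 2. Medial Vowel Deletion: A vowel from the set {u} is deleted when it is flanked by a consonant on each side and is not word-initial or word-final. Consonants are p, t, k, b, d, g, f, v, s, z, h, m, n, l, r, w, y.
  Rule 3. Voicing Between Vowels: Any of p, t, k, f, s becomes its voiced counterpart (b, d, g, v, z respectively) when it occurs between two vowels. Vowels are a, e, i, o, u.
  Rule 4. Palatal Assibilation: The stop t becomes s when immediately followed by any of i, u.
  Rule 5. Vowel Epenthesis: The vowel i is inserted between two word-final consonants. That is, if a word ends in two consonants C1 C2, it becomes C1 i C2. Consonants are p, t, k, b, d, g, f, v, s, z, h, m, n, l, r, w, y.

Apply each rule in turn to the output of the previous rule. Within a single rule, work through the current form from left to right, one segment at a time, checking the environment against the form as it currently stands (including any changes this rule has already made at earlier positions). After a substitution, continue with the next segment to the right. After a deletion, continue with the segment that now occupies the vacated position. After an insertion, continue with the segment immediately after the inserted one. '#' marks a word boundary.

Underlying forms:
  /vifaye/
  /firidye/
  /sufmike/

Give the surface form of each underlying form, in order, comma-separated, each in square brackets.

[vivayi], [firidyi], [sfmigi]

/vifaye/:
  Rule 1 Final Vowel Raising: [vifaye] → [vifayi]
  Rule 2 Medial Vowel Deletion: no change — [vifayi]
  Rule 3 Voicing Between Vowels: [vifayi] → [vivayi]
  Rule 4 Palatal Assibilation: no change — [vivayi]
  Rule 5 Vowel Epenthesis: no change — [vivayi]
/firidye/:
  Rule 1 Final Vowel Raising: [firidye] → [firidyi]
  Rule 2 Medial Vowel Deletion: no change — [firidyi]
  Rule 3 Voicing Between Vowels: no change — [firidyi]
  Rule 4 Palatal Assibilation: no change — [firidyi]
  Rule 5 Vowel Epenthesis: no change — [firidyi]
/sufmike/:
  Rule 1 Final Vowel Raising: [sufmike] → [sufmiki]
  Rule 2 Medial Vowel Deletion: [sufmiki] → [sfmiki]
  Rule 3 Voicing Between Vowels: [sfmiki] → [sfmigi]
  Rule 4 Palatal Assibilation: no change — [sfmigi]
  Rule 5 Vowel Epenthesis: no change — [sfmigi]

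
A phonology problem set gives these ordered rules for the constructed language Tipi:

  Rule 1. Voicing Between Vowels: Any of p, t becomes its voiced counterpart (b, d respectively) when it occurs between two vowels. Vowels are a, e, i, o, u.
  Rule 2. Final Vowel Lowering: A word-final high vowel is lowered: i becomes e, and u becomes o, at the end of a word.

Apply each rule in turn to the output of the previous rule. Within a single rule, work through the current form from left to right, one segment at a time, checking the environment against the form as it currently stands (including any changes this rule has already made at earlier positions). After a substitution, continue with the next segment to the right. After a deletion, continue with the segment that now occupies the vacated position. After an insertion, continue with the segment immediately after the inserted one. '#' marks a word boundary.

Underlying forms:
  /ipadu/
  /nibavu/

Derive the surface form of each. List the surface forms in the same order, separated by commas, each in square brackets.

[ibado], [nibavo]

/ipadu/:
  Rule 1 Voicing Between Vowels: [ipadu] → [ibadu]
  Rule 2 Final Vowel Lowering: [ibadu] → [ibado]
/nibavu/:
  Rule 1 Voicing Between Vowels: no change — [nibavu]
  Rule 2 Final Vowel Lowering: [nibavu] → [nibavo]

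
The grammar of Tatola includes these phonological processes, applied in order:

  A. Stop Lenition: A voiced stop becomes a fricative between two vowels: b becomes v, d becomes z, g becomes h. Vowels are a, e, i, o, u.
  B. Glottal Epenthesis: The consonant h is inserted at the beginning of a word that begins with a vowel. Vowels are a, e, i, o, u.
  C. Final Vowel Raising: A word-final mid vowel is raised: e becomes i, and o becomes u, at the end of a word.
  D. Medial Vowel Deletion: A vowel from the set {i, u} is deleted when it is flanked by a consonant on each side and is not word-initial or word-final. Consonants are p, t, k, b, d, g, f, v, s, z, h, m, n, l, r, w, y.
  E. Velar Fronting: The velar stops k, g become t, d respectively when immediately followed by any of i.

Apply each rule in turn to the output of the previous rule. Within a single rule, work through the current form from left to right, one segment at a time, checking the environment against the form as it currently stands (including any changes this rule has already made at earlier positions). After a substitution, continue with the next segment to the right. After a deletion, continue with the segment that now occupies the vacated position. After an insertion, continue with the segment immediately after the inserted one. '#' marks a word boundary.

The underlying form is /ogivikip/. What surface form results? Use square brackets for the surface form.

A Stop Lenition: [ogivikip] → [ohivikip]
B Glottal Epenthesis: [ohivikip] → [hohivikip]
C Final Vowel Raising: no change — [hohivikip]
D Medial Vowel Deletion: [hohivikip] → [hohvkp]
E Velar Fronting: no change — [hohvkp]

[hohvkp]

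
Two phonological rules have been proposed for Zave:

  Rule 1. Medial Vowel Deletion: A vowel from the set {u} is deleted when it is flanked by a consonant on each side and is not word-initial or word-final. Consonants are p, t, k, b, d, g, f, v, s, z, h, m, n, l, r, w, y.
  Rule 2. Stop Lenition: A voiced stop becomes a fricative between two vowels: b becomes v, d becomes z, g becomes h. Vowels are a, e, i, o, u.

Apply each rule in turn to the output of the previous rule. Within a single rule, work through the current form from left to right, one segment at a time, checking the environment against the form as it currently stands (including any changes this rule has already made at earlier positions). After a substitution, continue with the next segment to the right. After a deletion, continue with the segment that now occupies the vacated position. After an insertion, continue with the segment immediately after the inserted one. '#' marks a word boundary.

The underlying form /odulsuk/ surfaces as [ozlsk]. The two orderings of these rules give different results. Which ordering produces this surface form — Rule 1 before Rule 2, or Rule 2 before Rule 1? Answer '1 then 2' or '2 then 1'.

Order 1 then 2:
  1 Medial Vowel Deletion: [odulsuk] → [odlsk]
  2 Stop Lenition: no change — [odlsk]
  result: [odlsk]
Order 2 then 1:
  2 Stop Lenition: [odulsuk] → [ozulsuk]
  1 Medial Vowel Deletion: [ozulsuk] → [ozlsk]
  result: [ozlsk]

2 then 1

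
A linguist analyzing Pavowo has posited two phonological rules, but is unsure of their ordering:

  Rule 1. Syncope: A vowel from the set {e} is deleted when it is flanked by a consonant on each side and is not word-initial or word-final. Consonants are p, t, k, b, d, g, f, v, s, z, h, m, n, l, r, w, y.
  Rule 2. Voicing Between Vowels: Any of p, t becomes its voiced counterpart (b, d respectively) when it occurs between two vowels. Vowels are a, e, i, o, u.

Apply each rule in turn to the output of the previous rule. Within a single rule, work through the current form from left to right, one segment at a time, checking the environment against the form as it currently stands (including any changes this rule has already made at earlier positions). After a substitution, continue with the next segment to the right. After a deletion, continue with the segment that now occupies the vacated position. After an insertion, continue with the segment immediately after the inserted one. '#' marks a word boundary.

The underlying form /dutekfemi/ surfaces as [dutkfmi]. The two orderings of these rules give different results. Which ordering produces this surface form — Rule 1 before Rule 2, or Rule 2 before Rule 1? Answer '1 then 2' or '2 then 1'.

1 then 2

Order 1 then 2:
  1 Syncope: [dutekfemi] → [dutkfmi]
  2 Voicing Between Vowels: no change — [dutkfmi]
  result: [dutkfmi]
Order 2 then 1:
  2 Voicing Between Vowels: [dutekfemi] → [dudekfemi]
  1 Syncope: [dudekfemi] → [dudkfmi]
  result: [dudkfmi]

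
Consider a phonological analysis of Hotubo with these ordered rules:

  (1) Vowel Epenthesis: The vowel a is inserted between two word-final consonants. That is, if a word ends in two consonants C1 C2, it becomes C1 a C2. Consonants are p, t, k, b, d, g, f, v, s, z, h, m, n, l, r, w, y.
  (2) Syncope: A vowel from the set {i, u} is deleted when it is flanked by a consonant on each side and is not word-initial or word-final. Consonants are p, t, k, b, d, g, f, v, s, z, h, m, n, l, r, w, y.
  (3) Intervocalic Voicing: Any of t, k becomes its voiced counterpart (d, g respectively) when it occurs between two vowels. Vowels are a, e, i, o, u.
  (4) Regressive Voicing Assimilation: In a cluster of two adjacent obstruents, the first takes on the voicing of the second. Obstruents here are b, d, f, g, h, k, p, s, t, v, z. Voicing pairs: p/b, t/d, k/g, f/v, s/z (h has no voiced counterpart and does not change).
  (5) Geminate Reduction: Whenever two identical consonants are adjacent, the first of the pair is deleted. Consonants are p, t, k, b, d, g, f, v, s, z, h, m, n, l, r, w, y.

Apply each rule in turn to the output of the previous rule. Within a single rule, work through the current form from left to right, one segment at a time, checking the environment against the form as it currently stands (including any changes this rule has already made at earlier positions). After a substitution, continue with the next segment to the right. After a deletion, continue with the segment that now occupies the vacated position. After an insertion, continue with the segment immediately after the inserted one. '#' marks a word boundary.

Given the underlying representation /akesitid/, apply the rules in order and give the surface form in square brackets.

(1) Vowel Epenthesis: no change — [akesitid]
(2) Syncope: [akesitid] → [akestd]
(3) Intervocalic Voicing: [akestd] → [agestd]
(4) Regressive Voicing Assimilation: [agestd] → [agesdd]
(5) Geminate Reduction: [agesdd] → [agesd]

[agesd]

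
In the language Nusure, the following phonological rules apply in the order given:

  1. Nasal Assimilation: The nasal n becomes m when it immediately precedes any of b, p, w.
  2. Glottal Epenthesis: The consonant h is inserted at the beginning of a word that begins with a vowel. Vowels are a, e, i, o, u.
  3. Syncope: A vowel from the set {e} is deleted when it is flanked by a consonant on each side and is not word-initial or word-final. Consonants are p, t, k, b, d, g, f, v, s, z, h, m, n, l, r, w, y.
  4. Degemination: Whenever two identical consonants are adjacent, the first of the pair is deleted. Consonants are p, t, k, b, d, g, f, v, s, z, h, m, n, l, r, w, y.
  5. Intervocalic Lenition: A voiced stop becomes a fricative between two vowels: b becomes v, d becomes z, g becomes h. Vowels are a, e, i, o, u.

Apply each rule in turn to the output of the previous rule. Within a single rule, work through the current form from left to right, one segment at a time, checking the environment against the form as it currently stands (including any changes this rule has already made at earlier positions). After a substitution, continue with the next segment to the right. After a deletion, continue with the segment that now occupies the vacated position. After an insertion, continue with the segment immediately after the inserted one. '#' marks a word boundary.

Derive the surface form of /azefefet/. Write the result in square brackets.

[hazft]

1 Nasal Assimilation: no change — [azefefet]
2 Glottal Epenthesis: [azefefet] → [hazefefet]
3 Syncope: [hazefefet] → [hazfft]
4 Degemination: [hazfft] → [hazft]
5 Intervocalic Lenition: no change — [hazft]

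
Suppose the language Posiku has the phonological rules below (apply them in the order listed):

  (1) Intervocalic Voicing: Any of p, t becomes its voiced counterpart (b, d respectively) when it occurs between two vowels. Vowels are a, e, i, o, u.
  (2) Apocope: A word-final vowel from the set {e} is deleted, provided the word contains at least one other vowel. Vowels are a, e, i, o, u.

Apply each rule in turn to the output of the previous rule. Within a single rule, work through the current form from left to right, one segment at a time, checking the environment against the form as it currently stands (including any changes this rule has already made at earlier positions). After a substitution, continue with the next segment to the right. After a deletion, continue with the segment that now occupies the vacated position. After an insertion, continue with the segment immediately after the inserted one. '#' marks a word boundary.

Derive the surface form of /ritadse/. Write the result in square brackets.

(1) Intervocalic Voicing: [ritadse] → [ridadse]
(2) Apocope: [ridadse] → [ridads]

[ridads]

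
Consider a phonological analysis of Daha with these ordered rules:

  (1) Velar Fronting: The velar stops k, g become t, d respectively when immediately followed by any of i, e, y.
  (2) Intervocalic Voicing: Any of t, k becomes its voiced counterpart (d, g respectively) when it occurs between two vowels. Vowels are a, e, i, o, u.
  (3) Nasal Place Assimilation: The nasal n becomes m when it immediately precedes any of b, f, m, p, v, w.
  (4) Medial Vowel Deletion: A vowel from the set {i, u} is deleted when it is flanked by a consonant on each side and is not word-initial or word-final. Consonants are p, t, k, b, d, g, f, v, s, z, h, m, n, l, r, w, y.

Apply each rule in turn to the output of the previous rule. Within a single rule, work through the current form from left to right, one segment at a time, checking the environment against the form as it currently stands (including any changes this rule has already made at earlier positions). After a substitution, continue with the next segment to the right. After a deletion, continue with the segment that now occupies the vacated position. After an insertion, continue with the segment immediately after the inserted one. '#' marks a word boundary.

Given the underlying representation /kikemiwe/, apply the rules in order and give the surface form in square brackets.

(1) Velar Fronting: [kikemiwe] → [titemiwe]
(2) Intervocalic Voicing: [titemiwe] → [tidemiwe]
(3) Nasal Place Assimilation: no change — [tidemiwe]
(4) Medial Vowel Deletion: [tidemiwe] → [tdemwe]

[tdemwe]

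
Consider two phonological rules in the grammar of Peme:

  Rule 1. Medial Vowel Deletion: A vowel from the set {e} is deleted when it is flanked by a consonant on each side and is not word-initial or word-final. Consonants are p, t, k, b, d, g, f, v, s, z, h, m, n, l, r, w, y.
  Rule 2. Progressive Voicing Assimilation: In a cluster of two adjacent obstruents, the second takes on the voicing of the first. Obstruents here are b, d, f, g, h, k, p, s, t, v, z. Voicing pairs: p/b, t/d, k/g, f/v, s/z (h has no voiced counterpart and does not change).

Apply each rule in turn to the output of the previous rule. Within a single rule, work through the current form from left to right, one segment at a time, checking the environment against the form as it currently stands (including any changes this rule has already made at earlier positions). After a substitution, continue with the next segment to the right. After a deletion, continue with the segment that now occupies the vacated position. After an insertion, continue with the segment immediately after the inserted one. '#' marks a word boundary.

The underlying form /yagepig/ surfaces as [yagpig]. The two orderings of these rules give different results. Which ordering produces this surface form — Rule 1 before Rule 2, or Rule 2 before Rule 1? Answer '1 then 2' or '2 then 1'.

Order 1 then 2:
  1 Medial Vowel Deletion: [yagepig] → [yagpig]
  2 Progressive Voicing Assimilation: [yagpig] → [yagbig]
  result: [yagbig]
Order 2 then 1:
  2 Progressive Voicing Assimilation: no change — [yagepig]
  1 Medial Vowel Deletion: [yagepig] → [yagpig]
  result: [yagpig]

2 then 1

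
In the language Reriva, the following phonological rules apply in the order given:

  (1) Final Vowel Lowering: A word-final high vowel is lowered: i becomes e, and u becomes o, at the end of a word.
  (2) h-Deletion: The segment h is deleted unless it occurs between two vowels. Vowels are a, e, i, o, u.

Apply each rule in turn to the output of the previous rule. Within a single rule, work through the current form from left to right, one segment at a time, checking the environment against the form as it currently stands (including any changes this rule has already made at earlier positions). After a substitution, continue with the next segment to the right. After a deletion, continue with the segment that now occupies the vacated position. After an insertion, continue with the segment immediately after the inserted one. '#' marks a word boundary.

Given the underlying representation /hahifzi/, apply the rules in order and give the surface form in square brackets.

[ahifze]

(1) Final Vowel Lowering: [hahifzi] → [hahifze]
(2) h-Deletion: [hahifze] → [ahifze]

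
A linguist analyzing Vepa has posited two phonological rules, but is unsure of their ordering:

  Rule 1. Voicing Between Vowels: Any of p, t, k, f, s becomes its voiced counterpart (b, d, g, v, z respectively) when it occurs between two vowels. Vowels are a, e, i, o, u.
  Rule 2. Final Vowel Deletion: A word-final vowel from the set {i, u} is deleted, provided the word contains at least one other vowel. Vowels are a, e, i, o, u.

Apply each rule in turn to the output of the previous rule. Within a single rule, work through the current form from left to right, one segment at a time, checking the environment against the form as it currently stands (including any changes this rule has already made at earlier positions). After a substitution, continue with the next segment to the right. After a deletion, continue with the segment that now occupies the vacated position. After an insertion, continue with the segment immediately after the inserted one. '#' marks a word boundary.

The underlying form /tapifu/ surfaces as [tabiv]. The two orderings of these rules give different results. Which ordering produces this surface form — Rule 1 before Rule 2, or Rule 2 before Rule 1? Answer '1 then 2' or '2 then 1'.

Order 1 then 2:
  1 Voicing Between Vowels: [tapifu] → [tabivu]
  2 Final Vowel Deletion: [tabivu] → [tabiv]
  result: [tabiv]
Order 2 then 1:
  2 Final Vowel Deletion: [tapifu] → [tapif]
  1 Voicing Between Vowels: [tapif] → [tabif]
  result: [tabif]

1 then 2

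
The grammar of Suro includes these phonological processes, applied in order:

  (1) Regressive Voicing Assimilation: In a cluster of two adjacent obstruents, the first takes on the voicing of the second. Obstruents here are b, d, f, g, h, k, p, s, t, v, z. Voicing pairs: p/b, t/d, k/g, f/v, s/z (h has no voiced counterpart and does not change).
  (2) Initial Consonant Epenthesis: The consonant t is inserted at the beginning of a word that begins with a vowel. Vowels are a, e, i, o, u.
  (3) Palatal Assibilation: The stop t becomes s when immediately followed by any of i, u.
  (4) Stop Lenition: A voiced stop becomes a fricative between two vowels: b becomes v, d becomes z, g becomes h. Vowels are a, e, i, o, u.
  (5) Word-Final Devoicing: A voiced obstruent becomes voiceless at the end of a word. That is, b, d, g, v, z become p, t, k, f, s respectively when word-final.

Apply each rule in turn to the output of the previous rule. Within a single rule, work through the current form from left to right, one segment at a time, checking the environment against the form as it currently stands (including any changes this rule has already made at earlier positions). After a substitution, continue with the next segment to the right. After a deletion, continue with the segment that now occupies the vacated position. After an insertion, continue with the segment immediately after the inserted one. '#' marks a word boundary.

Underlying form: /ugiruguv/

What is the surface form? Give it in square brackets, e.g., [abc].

[suhiruhuf]

(1) Regressive Voicing Assimilation: no change — [ugiruguv]
(2) Initial Consonant Epenthesis: [ugiruguv] → [tugiruguv]
(3) Palatal Assibilation: [tugiruguv] → [sugiruguv]
(4) Stop Lenition: [sugiruguv] → [suhiruhuv]
(5) Word-Final Devoicing: [suhiruhuv] → [suhiruhuf]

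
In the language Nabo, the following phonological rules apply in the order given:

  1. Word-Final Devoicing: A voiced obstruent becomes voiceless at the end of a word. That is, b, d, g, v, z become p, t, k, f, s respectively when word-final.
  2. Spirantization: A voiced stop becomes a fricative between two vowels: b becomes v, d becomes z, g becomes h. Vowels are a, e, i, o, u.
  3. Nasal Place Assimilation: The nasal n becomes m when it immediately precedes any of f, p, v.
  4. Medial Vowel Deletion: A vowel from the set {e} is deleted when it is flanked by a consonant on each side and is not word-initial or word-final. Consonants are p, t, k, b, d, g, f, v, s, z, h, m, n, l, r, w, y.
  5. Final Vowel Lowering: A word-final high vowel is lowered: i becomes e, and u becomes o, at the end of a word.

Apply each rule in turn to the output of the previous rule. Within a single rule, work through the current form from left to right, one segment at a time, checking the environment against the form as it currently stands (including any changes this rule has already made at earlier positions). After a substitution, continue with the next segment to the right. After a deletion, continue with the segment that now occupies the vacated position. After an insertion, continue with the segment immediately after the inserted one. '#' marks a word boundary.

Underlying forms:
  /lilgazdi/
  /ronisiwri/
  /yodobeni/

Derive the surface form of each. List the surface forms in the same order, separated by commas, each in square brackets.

[lilgazde], [ronisiwre], [yozovne]

/lilgazdi/:
  1 Word-Final Devoicing: no change — [lilgazdi]
  2 Spirantization: no change — [lilgazdi]
  3 Nasal Place Assimilation: no change — [lilgazdi]
  4 Medial Vowel Deletion: no change — [lilgazdi]
  5 Final Vowel Lowering: [lilgazdi] → [lilgazde]
/ronisiwri/:
  1 Word-Final Devoicing: no change — [ronisiwri]
  2 Spirantization: no change — [ronisiwri]
  3 Nasal Place Assimilation: no change — [ronisiwri]
  4 Medial Vowel Deletion: no change — [ronisiwri]
  5 Final Vowel Lowering: [ronisiwri] → [ronisiwre]
/yodobeni/:
  1 Word-Final Devoicing: no change — [yodobeni]
  2 Spirantization: [yodobeni] → [yozoveni]
  3 Nasal Place Assimilation: no change — [yozoveni]
  4 Medial Vowel Deletion: [yozoveni] → [yozovni]
  5 Final Vowel Lowering: [yozovni] → [yozovne]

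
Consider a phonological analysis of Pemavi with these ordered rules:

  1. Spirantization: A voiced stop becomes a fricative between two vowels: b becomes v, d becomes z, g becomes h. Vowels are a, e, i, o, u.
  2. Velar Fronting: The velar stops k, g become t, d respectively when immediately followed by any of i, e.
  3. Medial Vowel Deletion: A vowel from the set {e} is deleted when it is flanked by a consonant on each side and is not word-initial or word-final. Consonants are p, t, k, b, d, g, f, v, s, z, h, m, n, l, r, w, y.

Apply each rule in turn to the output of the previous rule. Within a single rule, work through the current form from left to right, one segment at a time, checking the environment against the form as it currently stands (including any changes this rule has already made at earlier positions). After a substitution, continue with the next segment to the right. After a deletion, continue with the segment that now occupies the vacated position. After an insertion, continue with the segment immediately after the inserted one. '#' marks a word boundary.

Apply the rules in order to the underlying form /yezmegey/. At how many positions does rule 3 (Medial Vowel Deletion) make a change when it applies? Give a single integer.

1 Spirantization: [yezmegey] → [yezmehey]
2 Velar Fronting: no change — [yezmehey]
3 Medial Vowel Deletion: [yezmehey] → [yzmhy]
Rule 3 changed 3 position(s).

3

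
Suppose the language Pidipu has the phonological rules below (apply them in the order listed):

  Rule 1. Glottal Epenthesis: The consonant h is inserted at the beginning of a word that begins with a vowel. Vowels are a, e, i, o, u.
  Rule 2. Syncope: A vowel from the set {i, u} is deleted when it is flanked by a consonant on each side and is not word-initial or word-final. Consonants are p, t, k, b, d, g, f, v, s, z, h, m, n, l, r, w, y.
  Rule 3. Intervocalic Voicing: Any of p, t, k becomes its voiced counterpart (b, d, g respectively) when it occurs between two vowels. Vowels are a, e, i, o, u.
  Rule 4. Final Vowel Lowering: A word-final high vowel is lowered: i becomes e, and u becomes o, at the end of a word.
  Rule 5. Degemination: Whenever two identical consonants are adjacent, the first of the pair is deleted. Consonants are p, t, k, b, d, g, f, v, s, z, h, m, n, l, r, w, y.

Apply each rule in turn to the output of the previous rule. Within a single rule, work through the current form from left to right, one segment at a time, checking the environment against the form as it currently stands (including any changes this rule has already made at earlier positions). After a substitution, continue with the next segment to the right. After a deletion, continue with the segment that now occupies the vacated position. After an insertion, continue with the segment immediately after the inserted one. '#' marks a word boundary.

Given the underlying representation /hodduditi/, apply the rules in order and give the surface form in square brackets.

[hodte]

Rule 1 Glottal Epenthesis: no change — [hodduditi]
Rule 2 Syncope: [hodduditi] → [hodddti]
Rule 3 Intervocalic Voicing: no change — [hodddti]
Rule 4 Final Vowel Lowering: [hodddti] → [hodddte]
Rule 5 Degemination: [hodddte] → [hodte]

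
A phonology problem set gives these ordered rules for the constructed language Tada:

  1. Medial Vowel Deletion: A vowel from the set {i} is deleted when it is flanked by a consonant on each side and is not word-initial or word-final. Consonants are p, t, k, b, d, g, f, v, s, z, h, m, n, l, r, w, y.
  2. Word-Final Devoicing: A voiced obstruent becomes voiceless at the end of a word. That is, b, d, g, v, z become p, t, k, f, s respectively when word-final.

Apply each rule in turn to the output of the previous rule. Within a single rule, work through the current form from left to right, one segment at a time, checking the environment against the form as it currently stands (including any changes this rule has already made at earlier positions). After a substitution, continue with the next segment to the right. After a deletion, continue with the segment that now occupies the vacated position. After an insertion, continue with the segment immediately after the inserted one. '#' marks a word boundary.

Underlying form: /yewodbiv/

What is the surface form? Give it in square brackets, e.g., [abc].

1 Medial Vowel Deletion: [yewodbiv] → [yewodbv]
2 Word-Final Devoicing: [yewodbv] → [yewodbf]

[yewodbf]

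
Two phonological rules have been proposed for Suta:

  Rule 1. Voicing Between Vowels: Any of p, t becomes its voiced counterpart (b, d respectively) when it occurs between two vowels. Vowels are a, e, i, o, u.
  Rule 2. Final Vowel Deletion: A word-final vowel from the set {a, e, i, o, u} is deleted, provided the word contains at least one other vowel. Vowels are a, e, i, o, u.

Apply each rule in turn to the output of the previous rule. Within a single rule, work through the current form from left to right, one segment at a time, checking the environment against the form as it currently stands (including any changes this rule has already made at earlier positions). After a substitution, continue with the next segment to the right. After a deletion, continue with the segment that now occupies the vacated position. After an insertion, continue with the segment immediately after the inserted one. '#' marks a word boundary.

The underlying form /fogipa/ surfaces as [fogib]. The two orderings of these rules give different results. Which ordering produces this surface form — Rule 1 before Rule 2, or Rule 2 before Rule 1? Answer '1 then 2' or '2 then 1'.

Order 1 then 2:
  1 Voicing Between Vowels: [fogipa] → [fogiba]
  2 Final Vowel Deletion: [fogiba] → [fogib]
  result: [fogib]
Order 2 then 1:
  2 Final Vowel Deletion: [fogipa] → [fogip]
  1 Voicing Between Vowels: no change — [fogip]
  result: [fogip]

1 then 2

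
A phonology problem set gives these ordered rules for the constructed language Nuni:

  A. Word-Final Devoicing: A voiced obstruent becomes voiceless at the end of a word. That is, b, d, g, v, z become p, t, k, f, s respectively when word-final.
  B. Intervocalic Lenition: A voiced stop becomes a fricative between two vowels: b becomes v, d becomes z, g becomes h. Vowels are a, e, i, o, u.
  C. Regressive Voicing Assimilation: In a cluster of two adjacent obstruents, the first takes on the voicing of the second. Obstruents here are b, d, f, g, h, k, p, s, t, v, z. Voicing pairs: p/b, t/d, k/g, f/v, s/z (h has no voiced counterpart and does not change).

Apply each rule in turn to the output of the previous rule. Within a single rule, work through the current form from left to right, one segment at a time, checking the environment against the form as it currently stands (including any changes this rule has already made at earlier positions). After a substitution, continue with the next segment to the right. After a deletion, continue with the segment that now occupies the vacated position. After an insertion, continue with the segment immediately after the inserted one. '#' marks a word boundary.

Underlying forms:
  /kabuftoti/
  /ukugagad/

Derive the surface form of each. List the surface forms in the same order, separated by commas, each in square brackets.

[kavuftoti], [ukuhahat]

/kabuftoti/:
  A Word-Final Devoicing: no change — [kabuftoti]
  B Intervocalic Lenition: [kabuftoti] → [kavuftoti]
  C Regressive Voicing Assimilation: no change — [kavuftoti]
/ukugagad/:
  A Word-Final Devoicing: [ukugagad] → [ukugagat]
  B Intervocalic Lenition: [ukugagat] → [ukuhahat]
  C Regressive Voicing Assimilation: no change — [ukuhahat]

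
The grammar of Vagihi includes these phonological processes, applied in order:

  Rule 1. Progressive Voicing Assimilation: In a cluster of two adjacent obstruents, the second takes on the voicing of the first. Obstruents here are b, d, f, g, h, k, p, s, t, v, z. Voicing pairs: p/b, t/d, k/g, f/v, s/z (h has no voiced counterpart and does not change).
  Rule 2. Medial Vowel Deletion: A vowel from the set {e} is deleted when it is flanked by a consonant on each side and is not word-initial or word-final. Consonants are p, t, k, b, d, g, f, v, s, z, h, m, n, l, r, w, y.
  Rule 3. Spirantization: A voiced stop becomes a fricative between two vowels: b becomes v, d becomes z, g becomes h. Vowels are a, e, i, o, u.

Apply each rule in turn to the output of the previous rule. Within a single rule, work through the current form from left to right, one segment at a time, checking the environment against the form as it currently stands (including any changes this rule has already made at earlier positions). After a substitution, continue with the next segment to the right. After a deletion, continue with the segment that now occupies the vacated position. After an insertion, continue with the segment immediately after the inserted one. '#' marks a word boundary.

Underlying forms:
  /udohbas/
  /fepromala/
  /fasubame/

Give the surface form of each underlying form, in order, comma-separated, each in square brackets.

[uzohpas], [fpromala], [fasuvame]

/udohbas/:
  Rule 1 Progressive Voicing Assimilation: [udohbas] → [udohpas]
  Rule 2 Medial Vowel Deletion: no change — [udohpas]
  Rule 3 Spirantization: [udohpas] → [uzohpas]
/fepromala/:
  Rule 1 Progressive Voicing Assimilation: no change — [fepromala]
  Rule 2 Medial Vowel Deletion: [fepromala] → [fpromala]
  Rule 3 Spirantization: no change — [fpromala]
/fasubame/:
  Rule 1 Progressive Voicing Assimilation: no change — [fasubame]
  Rule 2 Medial Vowel Deletion: no change — [fasubame]
  Rule 3 Spirantization: [fasubame] → [fasuvame]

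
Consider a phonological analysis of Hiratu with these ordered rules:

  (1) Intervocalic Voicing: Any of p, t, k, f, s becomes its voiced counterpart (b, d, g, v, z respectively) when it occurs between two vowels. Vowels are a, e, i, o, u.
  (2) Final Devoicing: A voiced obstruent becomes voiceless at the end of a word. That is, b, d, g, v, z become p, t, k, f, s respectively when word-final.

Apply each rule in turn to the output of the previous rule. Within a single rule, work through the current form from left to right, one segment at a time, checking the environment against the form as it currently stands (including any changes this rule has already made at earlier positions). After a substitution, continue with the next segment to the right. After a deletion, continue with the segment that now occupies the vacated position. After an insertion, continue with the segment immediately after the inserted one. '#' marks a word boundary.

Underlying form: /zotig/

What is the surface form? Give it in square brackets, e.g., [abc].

(1) Intervocalic Voicing: [zotig] → [zodig]
(2) Final Devoicing: [zodig] → [zodik]

[zodik]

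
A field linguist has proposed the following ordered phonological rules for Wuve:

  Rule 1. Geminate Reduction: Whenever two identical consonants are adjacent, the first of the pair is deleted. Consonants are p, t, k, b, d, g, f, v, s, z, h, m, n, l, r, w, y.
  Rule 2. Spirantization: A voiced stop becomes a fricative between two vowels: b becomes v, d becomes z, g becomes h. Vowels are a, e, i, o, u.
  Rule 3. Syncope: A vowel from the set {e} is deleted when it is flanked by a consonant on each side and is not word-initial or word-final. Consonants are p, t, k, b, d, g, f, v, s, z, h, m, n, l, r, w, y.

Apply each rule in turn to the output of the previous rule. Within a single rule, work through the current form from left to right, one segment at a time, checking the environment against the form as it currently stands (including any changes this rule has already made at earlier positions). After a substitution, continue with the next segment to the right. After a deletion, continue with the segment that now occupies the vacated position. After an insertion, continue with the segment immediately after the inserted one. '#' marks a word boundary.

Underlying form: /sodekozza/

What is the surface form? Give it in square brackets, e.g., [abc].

Rule 1 Geminate Reduction: [sodekozza] → [sodekoza]
Rule 2 Spirantization: [sodekoza] → [sozekoza]
Rule 3 Syncope: [sozekoza] → [sozkoza]

[sozkoza]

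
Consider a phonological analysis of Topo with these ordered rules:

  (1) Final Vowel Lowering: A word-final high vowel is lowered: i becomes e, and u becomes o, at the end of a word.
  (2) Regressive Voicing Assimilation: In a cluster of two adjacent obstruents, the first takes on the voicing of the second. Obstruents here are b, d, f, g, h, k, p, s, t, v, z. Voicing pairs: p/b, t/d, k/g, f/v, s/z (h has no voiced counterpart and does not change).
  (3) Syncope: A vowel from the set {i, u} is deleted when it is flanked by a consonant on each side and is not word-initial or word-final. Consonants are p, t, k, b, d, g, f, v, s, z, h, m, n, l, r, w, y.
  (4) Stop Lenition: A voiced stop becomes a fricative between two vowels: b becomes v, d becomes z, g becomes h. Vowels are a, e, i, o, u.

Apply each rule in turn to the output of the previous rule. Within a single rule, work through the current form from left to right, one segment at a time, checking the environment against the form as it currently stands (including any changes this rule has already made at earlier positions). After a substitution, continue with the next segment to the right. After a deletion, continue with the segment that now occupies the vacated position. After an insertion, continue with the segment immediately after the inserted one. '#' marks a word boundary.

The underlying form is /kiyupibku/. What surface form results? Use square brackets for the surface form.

[kyppko]

(1) Final Vowel Lowering: [kiyupibku] → [kiyupibko]
(2) Regressive Voicing Assimilation: [kiyupibko] → [kiyupipko]
(3) Syncope: [kiyupipko] → [kyppko]
(4) Stop Lenition: no change — [kyppko]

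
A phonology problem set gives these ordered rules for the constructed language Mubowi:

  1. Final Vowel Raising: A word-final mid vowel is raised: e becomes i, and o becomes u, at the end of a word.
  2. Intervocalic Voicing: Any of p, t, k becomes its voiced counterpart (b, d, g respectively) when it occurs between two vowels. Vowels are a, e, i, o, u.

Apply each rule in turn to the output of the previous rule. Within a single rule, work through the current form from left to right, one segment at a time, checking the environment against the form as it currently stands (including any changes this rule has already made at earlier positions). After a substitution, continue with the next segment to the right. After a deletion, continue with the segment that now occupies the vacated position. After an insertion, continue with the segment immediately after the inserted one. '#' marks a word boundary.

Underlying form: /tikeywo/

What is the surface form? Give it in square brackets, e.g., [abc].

[tigeywu]

1 Final Vowel Raising: [tikeywo] → [tikeywu]
2 Intervocalic Voicing: [tikeywu] → [tigeywu]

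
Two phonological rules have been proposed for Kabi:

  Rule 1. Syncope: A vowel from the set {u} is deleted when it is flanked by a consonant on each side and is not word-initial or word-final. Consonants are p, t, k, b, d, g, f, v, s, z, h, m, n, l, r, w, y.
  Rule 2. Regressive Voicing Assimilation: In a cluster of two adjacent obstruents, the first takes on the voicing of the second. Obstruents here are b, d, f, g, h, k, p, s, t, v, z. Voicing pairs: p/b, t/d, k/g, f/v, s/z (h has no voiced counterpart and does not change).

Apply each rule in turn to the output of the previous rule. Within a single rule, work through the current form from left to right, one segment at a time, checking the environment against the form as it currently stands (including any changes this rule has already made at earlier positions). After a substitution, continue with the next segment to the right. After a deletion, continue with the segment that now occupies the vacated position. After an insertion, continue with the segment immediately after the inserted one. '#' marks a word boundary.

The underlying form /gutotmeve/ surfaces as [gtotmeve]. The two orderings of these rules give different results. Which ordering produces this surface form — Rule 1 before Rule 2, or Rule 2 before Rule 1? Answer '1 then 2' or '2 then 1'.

2 then 1

Order 1 then 2:
  1 Syncope: [gutotmeve] → [gtotmeve]
  2 Regressive Voicing Assimilation: [gtotmeve] → [ktotmeve]
  result: [ktotmeve]
Order 2 then 1:
  2 Regressive Voicing Assimilation: no change — [gutotmeve]
  1 Syncope: [gutotmeve] → [gtotmeve]
  result: [gtotmeve]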